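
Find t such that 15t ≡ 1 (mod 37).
Since 37 is prime, by Fermat 15^(-1) ≡ 15^{35} ≡ 5 (mod 37). Verify: 15 × 5 = 75 ≡ 1 (mod 37)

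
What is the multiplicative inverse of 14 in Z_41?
Since 41 is prime, by Fermat 14^(-1) ≡ 14^{39} ≡ 3 (mod 41). Verify: 14 × 3 = 42 ≡ 1 (mod 41)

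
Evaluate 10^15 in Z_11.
Using Fermat: 10^{10} ≡ 1 (mod 11). 15 ≡ 5 (mod 10). So 10^{15} ≡ 10^{5} ≡ 10 (mod 11)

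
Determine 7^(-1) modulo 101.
Since 101 is prime, by Fermat 7^(-1) ≡ 7^{99} ≡ 29 mod 101. Verify: 7 × 29 = 203 ≡ 1 mod 101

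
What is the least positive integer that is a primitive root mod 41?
g = 6. Powers: [6, 36, 11, 25, 27, 39, 29, 10, ...] generates all 40 non-zero residues.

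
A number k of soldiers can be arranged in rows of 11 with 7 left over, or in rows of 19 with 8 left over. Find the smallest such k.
M = 11 × 19 = 209. M₁ = 19, y₁ ≡ 7 (mod 11). M₂ = 11, y₂ ≡ 7 (mod 19). k = 7×19×7 + 8×11×7 ≡ 84 (mod 209)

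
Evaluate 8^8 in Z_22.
By repeated squaring mod 22: 8^{1}≡8, 8^{2}≡20, 8^{4}≡4, 8^{8}≡16. So 8^{8} ≡ 16 mod 22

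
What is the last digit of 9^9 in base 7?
Using Fermat: 9^{6} ≡ 1 mod 7. 9 ≡ 3 mod 6. So 9^{9} ≡ 9^{3} ≡ 1 mod 7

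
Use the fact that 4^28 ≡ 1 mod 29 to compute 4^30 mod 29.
By Fermat: 4^{28} ≡ 1 mod 29. So 4^{30} = 4^{28} · 4^{2} ≡ 4^{2} ≡ 16 mod 29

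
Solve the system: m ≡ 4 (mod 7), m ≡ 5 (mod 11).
M = 7 × 11 = 77. M₁ = 11, y₁ ≡ 2 (mod 7). M₂ = 7, y₂ ≡ 8 (mod 11). m = 4×11×2 + 5×7×8 ≡ 60 (mod 77)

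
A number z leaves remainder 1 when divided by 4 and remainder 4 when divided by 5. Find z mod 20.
M = 4 × 5 = 20. M₁ = 5, y₁ ≡ 1 mod 4. M₂ = 4, y₂ ≡ 4 mod 5. z = 1×5×1 + 4×4×4 ≡ 9 mod 20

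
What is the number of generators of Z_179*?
There are φ(179-1) = φ(178) = 88 primitive roots modulo 179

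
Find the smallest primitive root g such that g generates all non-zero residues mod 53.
g = 2. For each prime q|52: 2^{26}≡52, 2^{4}≡16, none ≡ 1, so ord_53(2) = 52 and 2 is a primitive root.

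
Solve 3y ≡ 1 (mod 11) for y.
Since 11 is prime, by Fermat 3^(-1) ≡ 3^{9} ≡ 4 (mod 11). Verify: 3 × 4 = 12 ≡ 1 (mod 11)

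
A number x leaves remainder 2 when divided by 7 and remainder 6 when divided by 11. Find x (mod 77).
M = 7 × 11 = 77. M₁ = 11, y₁ ≡ 2 (mod 7). M₂ = 7, y₂ ≡ 8 (mod 11). x = 2×11×2 + 6×7×8 ≡ 72 (mod 77)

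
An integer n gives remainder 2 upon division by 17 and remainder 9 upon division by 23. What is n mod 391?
M = 17 × 23 = 391. M₁ = 23, y₁ ≡ 3 mod 17. M₂ = 17, y₂ ≡ 19 mod 23. n = 2×23×3 + 9×17×19 ≡ 308 mod 391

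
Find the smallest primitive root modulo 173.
g = 2. For each prime q|172: 2^{86}≡172, 2^{4}≡16, none ≡ 1, so ord_173(2) = 172 and 2 is a primitive root.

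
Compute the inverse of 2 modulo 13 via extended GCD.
Extended GCD: 2(-6) + 13(1) = 1. So 2^(-1) ≡ -6 ≡ 7 mod 13. Verify: 2 × 7 = 14 ≡ 1 mod 13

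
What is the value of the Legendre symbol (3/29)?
(3/29) = 3^{14} mod 29 = -1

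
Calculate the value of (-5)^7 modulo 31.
By repeated squaring mod 31: (-5)^{1}≡26, (-5)^{2}≡25, (-5)^{4}≡5. Then (-5)^{7} = (-5)^{4+2+1} ≡ 5 × 25 × 26 ≡ 26 mod 31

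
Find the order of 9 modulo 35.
Powers of 9 mod 35: 9^1≡9, 9^2≡11, 9^3≡29, 9^4≡16, 9^5≡4, 9^6≡1. So the order of 9 is 6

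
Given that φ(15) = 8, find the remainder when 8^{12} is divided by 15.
By Euler: 8^{8} ≡ 1 mod 15 since gcd(8, 15) = 1. 12 = 1×8 + 4. So 8^{12} ≡ 8^{4} ≡ 1 mod 15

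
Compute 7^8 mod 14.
By repeated squaring (mod 14): 7^{1}≡7, 7^{2}≡7, 7^{4}≡7, 7^{8}≡7. So 7^{8} ≡ 7 (mod 14)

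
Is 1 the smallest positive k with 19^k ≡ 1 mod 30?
Powers of 19 mod 30: 19^1≡19, 19^2≡1. 19^1≡19≢1, so ord ≠ 1. No, the actual order is 2.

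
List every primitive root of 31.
There are φ(30) = 8 primitive roots mod 31: {3, 11, 12, 13, 17, 21, 22, 24}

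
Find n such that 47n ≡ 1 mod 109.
Since 109 is prime, by Fermat 47^(-1) ≡ 47^{107} ≡ 58 mod 109. Verify: 47 × 58 = 2726 ≡ 1 mod 109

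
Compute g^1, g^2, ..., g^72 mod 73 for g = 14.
14^1, 14^2, ..., 14^{72} mod 73: [14, 50, 43, 18, 33, 24, 44, 32, 10, 67, 62, 65, 34, 38, 21, 2, 28, 27, 13, 36, 66, 48, 15, 64, 20, 61, 51, 57, 68, 3, 42, 4, 56, 54, 26, 72, 59, 23, 30, 55, 40, 49, 29, 41, 63, 6, 11, 8, 39, 35, 52, 71, 45, 46, 60, 37, 7, 25, 58, 9, 53, 12, 22, 16, 5, 70, 31, 69, 17, 19, 47, 1]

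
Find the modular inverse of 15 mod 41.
Since 41 is prime, by Fermat 15^(-1) ≡ 15^{39} ≡ 11 (mod 41). Verify: 15 × 11 = 165 ≡ 1 (mod 41)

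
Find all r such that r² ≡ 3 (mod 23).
The square roots of 3 mod 23 are 16 and 7. Verify: 16² = 256 ≡ 3 (mod 23)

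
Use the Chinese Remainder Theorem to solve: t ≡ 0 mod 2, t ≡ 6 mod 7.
M = 2 × 7 = 14. M₁ = 7, y₁ ≡ 1 mod 2. M₂ = 2, y₂ ≡ 4 mod 7. t = 0×7×1 + 6×2×4 ≡ 6 mod 14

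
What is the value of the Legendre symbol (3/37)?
(3/37) = 3^{18} mod 37 = 1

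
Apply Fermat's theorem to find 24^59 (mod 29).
By Fermat: 24^{28} ≡ 1 (mod 29). 59 = 2×28 + 3. So 24^{59} ≡ 24^{3} ≡ 20 (mod 29)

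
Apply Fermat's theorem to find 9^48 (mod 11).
By Fermat: 9^{10} ≡ 1 (mod 11). 48 = 4×10 + 8. So 9^{48} ≡ 9^{8} ≡ 3 (mod 11)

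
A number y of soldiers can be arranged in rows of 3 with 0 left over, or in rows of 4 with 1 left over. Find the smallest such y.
M = 3 × 4 = 12. M₁ = 4, y₁ ≡ 1 mod 3. M₂ = 3, y₂ ≡ 3 mod 4. y = 0×4×1 + 1×3×3 ≡ 9 mod 12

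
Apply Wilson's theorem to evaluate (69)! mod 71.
(70)! = (69)! × (70) ≡ -1 (mod 71). So (69)! ≡ -1 × (70)^(-1) ≡ (-1)×(-1) = 1 (mod 71)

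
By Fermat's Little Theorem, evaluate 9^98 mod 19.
By Fermat: 9^{18} ≡ 1 mod 19. 98 = 5×18 + 8. So 9^{98} ≡ 9^{8} ≡ 17 mod 19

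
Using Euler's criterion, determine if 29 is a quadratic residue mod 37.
By Euler's criterion: 29^{18} ≡ 36 (mod 37). Since this equals -1 (≡ 36), 29 is not a QR.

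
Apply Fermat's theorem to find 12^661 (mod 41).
By Fermat: 12^{40} ≡ 1 (mod 41). 661 ≡ 21 (mod 40). So 12^{661} ≡ 12^{21} ≡ 29 (mod 41)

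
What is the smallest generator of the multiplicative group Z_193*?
g = 5. Powers: [5, 25, 125, 46, 37, 185, 153, 186, 158, 18, ...] generates all 192 non-zero residues.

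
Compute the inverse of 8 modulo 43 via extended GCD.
Extended GCD: 8(-16) + 43(3) = 1. So 8^(-1) ≡ -16 ≡ 27 (mod 43). Verify: 8 × 27 = 216 ≡ 1 (mod 43)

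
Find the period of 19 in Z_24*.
Powers of 19 mod 24: 19^1≡19, 19^2≡1. So the order of 19 is 2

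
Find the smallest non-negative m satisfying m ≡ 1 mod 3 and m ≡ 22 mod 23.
M = 3 × 23 = 69. M₁ = 23, y₁ ≡ 2 mod 3. M₂ = 3, y₂ ≡ 8 mod 23. m = 1×23×2 + 22×3×8 ≡ 22 mod 69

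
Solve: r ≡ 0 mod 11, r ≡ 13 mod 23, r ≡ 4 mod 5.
M = 11 × 23 × 5 = 1265. M₁ = 115, y₁ ≡ 9 mod 11. M₂ = 55, y₂ ≡ 18 mod 23. M₃ = 253, y₃ ≡ 2 mod 5. r = 0×115×9 + 13×55×18 + 4×253×2 ≡ 979 mod 1265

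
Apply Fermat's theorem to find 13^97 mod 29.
By Fermat: 13^{28} ≡ 1 mod 29. 97 = 3×28 + 13. So 13^{97} ≡ 13^{13} ≡ 9 mod 29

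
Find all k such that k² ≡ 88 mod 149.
The square roots of 88 mod 149 are 104 and 45. Verify: 104² = 10816 ≡ 88 mod 149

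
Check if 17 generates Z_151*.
17^{75} ≡ 1 (mod 151) and 75 < 150, so ord_151(17) = 75 ≠ 150 and 17 is not a primitive root.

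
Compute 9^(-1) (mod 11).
Since 11 is prime, by Fermat 9^(-1) ≡ 9^{9} ≡ 5 (mod 11). Verify: 9 × 5 = 45 ≡ 1 (mod 11)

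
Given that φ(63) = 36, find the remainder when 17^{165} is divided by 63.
By Euler: 17^{36} ≡ 1 (mod 63) since gcd(17, 63) = 1. 165 = 4×36 + 21. So 17^{165} ≡ 17^{21} ≡ 62 (mod 63)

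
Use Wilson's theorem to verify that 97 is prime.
(96)! mod 97 = 96. Since this equals -1 (mod 97), Wilson confirms 97 is prime.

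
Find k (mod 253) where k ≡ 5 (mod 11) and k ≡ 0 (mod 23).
M = 11 × 23 = 253. M₁ = 23, y₁ ≡ 1 (mod 11). M₂ = 11, y₂ ≡ 21 (mod 23). k = 5×23×1 + 0×11×21 ≡ 115 (mod 253)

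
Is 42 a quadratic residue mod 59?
By Euler's criterion: 42^{29} ≡ 58 mod 59. Since this equals -1 (≡ 58), 42 is not a QR.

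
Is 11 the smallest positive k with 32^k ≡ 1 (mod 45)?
Powers of 32 mod 45: 32^1≡32, 32^2≡34, 32^3≡8, 32^4≡31, 32^5≡2, 32^6≡19, 32^7≡23, 32^8≡16, 32^9≡17, 32^10≡4, 32^11≡38, 32^12≡1. 32^11≡38≢1, so ord ≠ 11. No, the actual order is 12.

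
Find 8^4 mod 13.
8^{4} = 4096 ≡ 1 mod 13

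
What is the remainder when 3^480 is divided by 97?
Using Fermat: 3^{96} ≡ 1 (mod 97). 480 ≡ 0 (mod 96). So 3^{480} ≡ 3^{0} ≡ 1 (mod 97)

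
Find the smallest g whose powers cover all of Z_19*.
g = 2. For each prime q|18: 2^{9}≡18, 2^{6}≡7, none ≡ 1, so ord_19(2) = 18 and 2 is a primitive root.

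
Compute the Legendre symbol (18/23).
(18/23) = 18^{11} mod 23 = 1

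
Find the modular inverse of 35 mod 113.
Since 113 is prime, by Fermat 35^(-1) ≡ 35^{111} ≡ 42 mod 113. Verify: 35 × 42 = 1470 ≡ 1 mod 113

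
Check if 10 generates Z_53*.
10^{13} ≡ 1 (mod 53) and 13 < 52, so ord_53(10) = 13 ≠ 52 and 10 is not a primitive root.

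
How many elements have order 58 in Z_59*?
Number of primitive roots mod 59 = φ(p-1) = φ(58) = 28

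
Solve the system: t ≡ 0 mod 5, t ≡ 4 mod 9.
M = 5 × 9 = 45. M₁ = 9, y₁ ≡ 4 mod 5. M₂ = 5, y₂ ≡ 2 mod 9. t = 0×9×4 + 4×5×2 ≡ 40 mod 45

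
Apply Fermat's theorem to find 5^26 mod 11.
By Fermat: 5^{10} ≡ 1 mod 11. 26 = 2×10 + 6. So 5^{26} ≡ 5^{6} ≡ 5 mod 11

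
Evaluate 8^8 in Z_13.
By repeated squaring (mod 13): 8^{1}≡8, 8^{2}≡12, 8^{4}≡1, 8^{8}≡1. So 8^{8} ≡ 1 (mod 13)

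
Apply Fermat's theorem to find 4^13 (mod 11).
By Fermat: 4^{10} ≡ 1 (mod 11). So 4^{13} = 4^{10} · 4^{3} ≡ 4^{3} ≡ 9 (mod 11)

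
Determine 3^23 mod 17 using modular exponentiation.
Using Fermat: 3^{16} ≡ 1 mod 17. 23 ≡ 7 mod 16. So 3^{23} ≡ 3^{7} ≡ 11 mod 17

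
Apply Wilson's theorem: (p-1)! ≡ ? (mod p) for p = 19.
By Wilson's theorem, (18)! ≡ -1 ≡ 18 mod 19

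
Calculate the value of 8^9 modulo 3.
Using Fermat: 8^{2} ≡ 1 (mod 3). 9 ≡ 1 (mod 2). So 8^{9} ≡ 8^{1} ≡ 2 (mod 3)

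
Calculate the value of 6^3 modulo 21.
6^{3} = 216 ≡ 6 (mod 21)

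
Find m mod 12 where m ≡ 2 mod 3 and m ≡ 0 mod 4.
M = 3 × 4 = 12. M₁ = 4, y₁ ≡ 1 mod 3. M₂ = 3, y₂ ≡ 3 mod 4. m = 2×4×1 + 0×3×3 ≡ 8 mod 12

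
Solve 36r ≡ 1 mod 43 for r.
Since 43 is prime, by Fermat 36^(-1) ≡ 36^{41} ≡ 6 mod 43. Verify: 36 × 6 = 216 ≡ 1 mod 43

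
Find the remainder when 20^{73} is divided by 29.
By Fermat: 20^{28} ≡ 1 mod 29. 73 = 2×28 + 17. So 20^{73} ≡ 20^{17} ≡ 25 mod 29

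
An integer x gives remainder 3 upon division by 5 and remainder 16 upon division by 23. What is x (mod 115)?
M = 5 × 23 = 115. M₁ = 23, y₁ ≡ 2 (mod 5). M₂ = 5, y₂ ≡ 14 (mod 23). x = 3×23×2 + 16×5×14 ≡ 108 (mod 115)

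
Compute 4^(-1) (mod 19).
Since 19 is prime, by Fermat 4^(-1) ≡ 4^{17} ≡ 5 (mod 19). Verify: 4 × 5 = 20 ≡ 1 (mod 19)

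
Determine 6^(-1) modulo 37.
Since 37 is prime, by Fermat 6^(-1) ≡ 6^{35} ≡ 31 (mod 37). Verify: 6 × 31 = 186 ≡ 1 (mod 37)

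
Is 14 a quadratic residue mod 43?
By Euler's criterion: 14^{21} ≡ 1 (mod 43). Since this equals 1, 14 is a QR.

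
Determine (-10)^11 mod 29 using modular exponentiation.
By repeated squaring (mod 29): (-10)^{1}≡19, (-10)^{2}≡13, (-10)^{4}≡24, (-10)^{8}≡25. Then (-10)^{11} = (-10)^{8+2+1} ≡ 25 × 13 × 19 ≡ 27 (mod 29)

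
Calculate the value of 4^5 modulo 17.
By repeated squaring (mod 17): 4^{1}≡4, 4^{2}≡16, 4^{4}≡1. Then 4^{5} = 4^{4+1} ≡ 1 × 4 ≡ 4 (mod 17)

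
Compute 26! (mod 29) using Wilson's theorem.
(28)! = (26)! × (27) × (28) ≡ -1 (mod 29). So (26)! ≡ -1 × [(28)(27)]^(-1) ≡ 14 (mod 29)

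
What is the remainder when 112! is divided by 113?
By Wilson's theorem, (112)! ≡ -1 ≡ 112 (mod 113)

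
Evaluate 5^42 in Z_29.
Using Fermat: 5^{28} ≡ 1 mod 29. 42 ≡ 14 mod 28. So 5^{42} ≡ 5^{14} ≡ 1 mod 29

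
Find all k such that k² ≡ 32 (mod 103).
The square roots of 32 mod 103 are 49 and 54. Verify: 49² = 2401 ≡ 32 (mod 103)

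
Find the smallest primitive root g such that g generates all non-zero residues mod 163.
g = 2. Powers: [2, 4, 8, 16, 32, 64, ...] generates all 162 non-zero residues.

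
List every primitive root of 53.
There are φ(52) = 24 primitive roots mod 53: {2, 3, 5, 8, 12, 14, 18, 19, 20, 21, 22, 26, 27, 31, 32, 33, 34, 35, 39, 41, 45, 48, 50, 51}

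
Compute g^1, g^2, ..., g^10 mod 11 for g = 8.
8^1, 8^2, ..., 8^{10} mod 11: [8, 9, 6, 4, 10, 3, 2, 5, 7, 1]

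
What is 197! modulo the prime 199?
(198)! = (197)! × (198) ≡ -1 (mod 199). So (197)! ≡ -1 × (198)^(-1) ≡ (-1)×(-1) = 1 (mod 199)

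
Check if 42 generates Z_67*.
42^{22} ≡ 1 mod 67 and 22 < 66, so ord_67(42) = 22 ≠ 66 and 42 is not a primitive root.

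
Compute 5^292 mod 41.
Using Fermat: 5^{40} ≡ 1 (mod 41). 292 ≡ 12 (mod 40). So 5^{292} ≡ 5^{12} ≡ 16 (mod 41)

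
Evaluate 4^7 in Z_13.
By repeated squaring mod 13: 4^{1}≡4, 4^{2}≡3, 4^{4}≡9. Then 4^{7} = 4^{4+2+1} ≡ 9 × 3 × 4 ≡ 4 mod 13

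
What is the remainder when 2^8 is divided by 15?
By repeated squaring mod 15: 2^{1}≡2, 2^{2}≡4, 2^{4}≡1, 2^{8}≡1. So 2^{8} ≡ 1 mod 15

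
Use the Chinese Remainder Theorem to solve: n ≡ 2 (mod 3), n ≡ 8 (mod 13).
M = 3 × 13 = 39. M₁ = 13, y₁ ≡ 1 (mod 3). M₂ = 3, y₂ ≡ 9 (mod 13). n = 2×13×1 + 8×3×9 ≡ 8 (mod 39)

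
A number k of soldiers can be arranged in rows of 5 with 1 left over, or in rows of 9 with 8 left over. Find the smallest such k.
M = 5 × 9 = 45. M₁ = 9, y₁ ≡ 4 mod 5. M₂ = 5, y₂ ≡ 2 mod 9. k = 1×9×4 + 8×5×2 ≡ 26 mod 45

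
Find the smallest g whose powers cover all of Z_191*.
g = 19. Powers: [19, 170, 174, 59, 166, 98, 143, 43, 53, 52, ...] generates all 190 non-zero residues.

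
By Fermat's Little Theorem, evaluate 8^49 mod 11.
By Fermat: 8^{10} ≡ 1 mod 11. 49 = 4×10 + 9. So 8^{49} ≡ 8^{9} ≡ 7 mod 11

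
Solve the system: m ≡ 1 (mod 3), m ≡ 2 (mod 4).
M = 3 × 4 = 12. M₁ = 4, y₁ ≡ 1 (mod 3). M₂ = 3, y₂ ≡ 3 (mod 4). m = 1×4×1 + 2×3×3 ≡ 10 (mod 12)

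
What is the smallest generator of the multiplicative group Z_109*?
g = 6. Powers: [6, 36, 107, 97, 37, 4, 24, 35, ...] generates all 108 non-zero residues.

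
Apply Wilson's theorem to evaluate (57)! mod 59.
(58)! = (57)! × (58) ≡ -1 mod 59. So (57)! ≡ -1 × (58)^(-1) ≡ (-1)×(-1) = 1 mod 59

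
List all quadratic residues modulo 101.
Squares in Z_101*: {1, 4, 5, 6, 9, 13, 14, 16, 17, 19, 20, 21, 22, 23, 24, 25, 30, 31, 33, 36, 37, 43, 45, 47, 49, 52, 54, 56, 58, 64, 65, 68, 70, 71, 76, 77, 78, 79, 80, 81, 82, 84, 85, 87, 88, 92, 95, 96, 97, 100}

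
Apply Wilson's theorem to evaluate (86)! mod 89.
(88)! = (86)! × (87) × (88) ≡ -1 mod 89. So (86)! ≡ -1 × [(88)(87)]^(-1) ≡ 44 mod 89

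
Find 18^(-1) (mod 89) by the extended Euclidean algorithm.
Extended GCD: 18(5) + 89(-1) = 1. So 18^(-1) ≡ 5 (mod 89). Verify: 18 × 5 = 90 ≡ 1 (mod 89)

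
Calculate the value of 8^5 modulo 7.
By repeated squaring mod 7: 8^{1}≡1, 8^{2}≡1, 8^{4}≡1. Then 8^{5} = 8^{4+1} ≡ 1 × 1 ≡ 1 mod 7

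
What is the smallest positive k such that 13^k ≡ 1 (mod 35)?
Powers of 13 mod 35: 13^1≡13, 13^2≡29, 13^3≡27, 13^4≡1. ord_35(13) = 4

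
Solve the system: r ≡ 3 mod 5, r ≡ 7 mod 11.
M = 5 × 11 = 55. M₁ = 11, y₁ ≡ 1 mod 5. M₂ = 5, y₂ ≡ 9 mod 11. r = 3×11×1 + 7×5×9 ≡ 18 mod 55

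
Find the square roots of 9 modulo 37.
The square roots of 9 mod 37 are 34 and 3. Verify: 34² = 1156 ≡ 9 mod 37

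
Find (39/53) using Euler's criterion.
(39/53) = 39^{26} mod 53 = -1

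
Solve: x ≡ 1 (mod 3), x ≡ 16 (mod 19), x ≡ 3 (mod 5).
M = 3 × 19 × 5 = 285. M₁ = 95, y₁ ≡ 2 (mod 3). M₂ = 15, y₂ ≡ 14 (mod 19). M₃ = 57, y₃ ≡ 3 (mod 5). x = 1×95×2 + 16×15×14 + 3×57×3 ≡ 73 (mod 285)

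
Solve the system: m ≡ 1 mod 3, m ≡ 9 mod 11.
M = 3 × 11 = 33. M₁ = 11, y₁ ≡ 2 mod 3. M₂ = 3, y₂ ≡ 4 mod 11. m = 1×11×2 + 9×3×4 ≡ 31 mod 33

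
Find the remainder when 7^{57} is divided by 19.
By Fermat: 7^{18} ≡ 1 (mod 19). 57 = 3×18 + 3. So 7^{57} ≡ 7^{3} ≡ 1 (mod 19)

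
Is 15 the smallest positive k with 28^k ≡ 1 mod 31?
Powers of 28 mod 31: 28^1≡28, 28^2≡9, 28^3≡4, 28^4≡19, 28^5≡5, 28^6≡16, 28^7≡14, 28^8≡20, 28^9≡2, 28^10≡25, 28^11≡18, 28^12≡8, 28^13≡7, 28^14≡10, 28^15≡1. First k with 28^k≡1 is k=15. Yes, ord_31(28) = 15.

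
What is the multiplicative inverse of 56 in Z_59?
Since 59 is prime, by Fermat 56^(-1) ≡ 56^{57} ≡ 39 mod 59. Verify: 56 × 39 = 2184 ≡ 1 mod 59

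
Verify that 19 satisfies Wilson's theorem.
(18)! mod 19 = 18. Since this equals -1 (mod 19), Wilson confirms 19 is prime.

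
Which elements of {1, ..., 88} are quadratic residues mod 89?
Squares in Z_89*: {1, 2, 4, 5, 8, 9, 10, 11, 16, 17, 18, 20, 21, 22, 25, 32, 34, 36, 39, 40, 42, 44, 45, 47, 49, 50, 53, 55, 57, 64, 67, 68, 69, 71, 72, 73, 78, 79, 80, 81, 84, 85, 87, 88}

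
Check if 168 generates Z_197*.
168^{98} ≡ 1 (mod 197) and 98 < 196, so ord_197(168) = 98 ≠ 196 and 168 is not a primitive root.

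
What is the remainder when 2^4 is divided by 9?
2^{4} = 16 ≡ 7 (mod 9)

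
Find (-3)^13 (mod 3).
By repeated squaring (mod 3): (-3)^{1}≡0, (-3)^{2}≡0, (-3)^{4}≡0, (-3)^{8}≡0. Then (-3)^{13} = (-3)^{8+4+1} ≡ 0 × 0 × 0 ≡ 0 (mod 3)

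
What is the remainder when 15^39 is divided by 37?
Using Fermat: 15^{36} ≡ 1 mod 37. 39 ≡ 3 mod 36. So 15^{39} ≡ 15^{3} ≡ 8 mod 37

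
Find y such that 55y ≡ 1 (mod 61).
Since 61 is prime, by Fermat 55^(-1) ≡ 55^{59} ≡ 10 (mod 61). Verify: 55 × 10 = 550 ≡ 1 (mod 61)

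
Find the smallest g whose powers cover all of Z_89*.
g = 3. Powers: [3, 9, 27, 81, 65, 17, 51, 64, ...] generates all 88 non-zero residues.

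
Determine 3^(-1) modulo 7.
Since 7 is prime, by Fermat 3^(-1) ≡ 3^{5} ≡ 5 (mod 7). Verify: 3 × 5 = 15 ≡ 1 (mod 7)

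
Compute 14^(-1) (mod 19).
Since 19 is prime, by Fermat 14^(-1) ≡ 14^{17} ≡ 15 (mod 19). Verify: 14 × 15 = 210 ≡ 1 (mod 19)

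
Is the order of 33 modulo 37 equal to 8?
Powers of 33 mod 37: 33^1≡33, 33^2≡16, 33^3≡10, 33^4≡34, 33^5≡12, 33^6≡26, 33^7≡7, 33^8≡9, 33^9≡1. 33^8≡9≢1, so ord ≠ 8. No, the actual order is 9.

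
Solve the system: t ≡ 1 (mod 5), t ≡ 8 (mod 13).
M = 5 × 13 = 65. M₁ = 13, y₁ ≡ 2 (mod 5). M₂ = 5, y₂ ≡ 8 (mod 13). t = 1×13×2 + 8×5×8 ≡ 21 (mod 65)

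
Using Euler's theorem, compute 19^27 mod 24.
By Euler: 19^{8} ≡ 1 (mod 24) since gcd(19, 24) = 1. 27 = 3×8 + 3. So 19^{27} ≡ 19^{3} ≡ 19 (mod 24)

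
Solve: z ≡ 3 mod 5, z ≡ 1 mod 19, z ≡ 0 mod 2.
M = 5 × 19 × 2 = 190. M₁ = 38, y₁ ≡ 2 mod 5. M₂ = 10, y₂ ≡ 2 mod 19. M₃ = 95, y₃ ≡ 1 mod 2. z = 3×38×2 + 1×10×2 + 0×95×1 ≡ 58 mod 190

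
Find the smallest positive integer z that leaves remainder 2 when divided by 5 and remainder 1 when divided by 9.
M = 5 × 9 = 45. M₁ = 9, y₁ ≡ 4 mod 5. M₂ = 5, y₂ ≡ 2 mod 9. z = 2×9×4 + 1×5×2 ≡ 37 mod 45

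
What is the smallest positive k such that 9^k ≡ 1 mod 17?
Powers of 9 mod 17: 9^1≡9, 9^2≡13, 9^3≡15, 9^4≡16, 9^5≡8, 9^6≡4, 9^7≡2, 9^8≡1. Order = 8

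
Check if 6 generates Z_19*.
6^{9} ≡ 1 (mod 19) and 9 < 18, so ord_19(6) = 9 ≠ 18 and 6 is not a primitive root.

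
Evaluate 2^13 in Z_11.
Using Fermat: 2^{10} ≡ 1 (mod 11). 13 ≡ 3 (mod 10). So 2^{13} ≡ 2^{3} ≡ 8 (mod 11)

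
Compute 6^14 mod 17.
By repeated squaring (mod 17): 6^{1}≡6, 6^{2}≡2, 6^{4}≡4, 6^{8}≡16. Then 6^{14} = 6^{8+4+2} ≡ 16 × 4 × 2 ≡ 9 (mod 17)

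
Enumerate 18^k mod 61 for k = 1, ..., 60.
18^1, 18^2, ..., 18^{60} mod 61: [18, 19, 37, 56, 32, 27, 59, 25, 23, 48, 10, 58, 7, 4, 11, 15, 26, 41, 6, 47, 53, 39, 31, 9, 40, 49, 28, 16, 44, 60, 43, 42, 24, 5, 29, 34, 2, 36, 38, 13, 51, 3, 54, 57, 50, 46, 35, 20, 55, 14, 8, 22, 30, 52, 21, 12, 33, 45, 17, 1]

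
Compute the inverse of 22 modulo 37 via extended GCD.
Extended GCD: 22(-5) + 37(3) = 1. So 22^(-1) ≡ -5 ≡ 32 (mod 37). Verify: 22 × 32 = 704 ≡ 1 (mod 37)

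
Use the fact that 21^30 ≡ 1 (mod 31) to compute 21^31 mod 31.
By Fermat: 21^{30} ≡ 1 (mod 31). So 21^{31} = 21^{30} · 21^{1} ≡ 21^{1} ≡ 21 (mod 31)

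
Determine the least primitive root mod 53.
g = 2. For each prime q|52: 2^{26}≡52, 2^{4}≡16, none ≡ 1, so ord_53(2) = 52 and 2 is a primitive root.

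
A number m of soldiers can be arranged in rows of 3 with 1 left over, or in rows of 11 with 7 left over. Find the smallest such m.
M = 3 × 11 = 33. M₁ = 11, y₁ ≡ 2 (mod 3). M₂ = 3, y₂ ≡ 4 (mod 11). m = 1×11×2 + 7×3×4 ≡ 7 (mod 33)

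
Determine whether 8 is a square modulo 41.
By Euler's criterion: 8^{20} ≡ 1 (mod 41). Since this equals 1, 8 is a QR.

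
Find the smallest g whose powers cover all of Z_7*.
g = 3. Powers: [3, 2, 6, 4, 5, 1] generates all 6 non-zero residues.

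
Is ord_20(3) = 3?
Powers of 3 mod 20: 3^1≡3, 3^2≡9, 3^3≡7, 3^4≡1. 3^3≡7≢1, so ord ≠ 3. No, the actual order is 4.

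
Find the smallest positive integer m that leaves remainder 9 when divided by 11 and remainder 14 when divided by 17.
M = 11 × 17 = 187. M₁ = 17, y₁ ≡ 2 mod 11. M₂ = 11, y₂ ≡ 14 mod 17. m = 9×17×2 + 14×11×14 ≡ 31 mod 187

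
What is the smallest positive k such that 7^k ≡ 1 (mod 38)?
Powers of 7 mod 38: 7^1≡7, 7^2≡11, 7^3≡1. So the order of 7 is 3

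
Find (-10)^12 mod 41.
By repeated squaring mod 41: (-10)^{1}≡31, (-10)^{2}≡18, (-10)^{4}≡37, (-10)^{8}≡16. Then (-10)^{12} = (-10)^{8+4} ≡ 16 × 37 ≡ 18 mod 41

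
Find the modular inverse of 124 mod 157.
Since 157 is prime, by Fermat 124^(-1) ≡ 124^{155} ≡ 19 (mod 157). Verify: 124 × 19 = 2356 ≡ 1 (mod 157)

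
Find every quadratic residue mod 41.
QRs mod 41: {1, 2, 4, 5, 8, 9, 10, 16, 18, 20, 21, 23, 25, 31, 32, 33, 36, 37, 39, 40}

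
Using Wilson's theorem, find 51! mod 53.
(52)! = (51)! × (52) ≡ -1 (mod 53). So (51)! ≡ -1 × (52)^(-1) ≡ (-1)×(-1) = 1 (mod 53)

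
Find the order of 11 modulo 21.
Powers of 11 mod 21: 11^1≡11, 11^2≡16, 11^3≡8, 11^4≡4, 11^5≡2, 11^6≡1. So the order of 11 is 6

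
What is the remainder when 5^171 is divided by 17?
Using Fermat: 5^{16} ≡ 1 (mod 17). 171 ≡ 11 (mod 16). So 5^{171} ≡ 5^{11} ≡ 11 (mod 17)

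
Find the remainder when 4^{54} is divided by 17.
By Fermat: 4^{16} ≡ 1 (mod 17). 54 = 3×16 + 6. So 4^{54} ≡ 4^{6} ≡ 16 (mod 17)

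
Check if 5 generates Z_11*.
5^{5} ≡ 1 mod 11 and 5 < 10, so ord_11(5) = 5 ≠ 10 and 5 is not a primitive root.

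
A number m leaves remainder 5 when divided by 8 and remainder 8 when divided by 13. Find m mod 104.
M = 8 × 13 = 104. M₁ = 13, y₁ ≡ 5 mod 8. M₂ = 8, y₂ ≡ 5 mod 13. m = 5×13×5 + 8×8×5 ≡ 21 mod 104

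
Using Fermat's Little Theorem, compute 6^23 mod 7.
By Fermat: 6^{6} ≡ 1 mod 7. 23 = 3×6 + 5. So 6^{23} ≡ 6^{5} ≡ 6 mod 7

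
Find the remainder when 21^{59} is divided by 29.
By Fermat: 21^{28} ≡ 1 mod 29. 59 = 2×28 + 3. So 21^{59} ≡ 21^{3} ≡ 10 mod 29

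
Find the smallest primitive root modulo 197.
g = 2. Powers: [2, 4, 8, 16, 32, 64, ...] generates all 196 non-zero residues.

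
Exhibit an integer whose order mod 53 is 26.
4 has order 26 mod 53 since 4^{26} ≡ 1 (mod 53) and no smaller power works.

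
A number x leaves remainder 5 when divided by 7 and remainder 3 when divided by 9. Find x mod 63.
M = 7 × 9 = 63. M₁ = 9, y₁ ≡ 4 mod 7. M₂ = 7, y₂ ≡ 4 mod 9. x = 5×9×4 + 3×7×4 ≡ 12 mod 63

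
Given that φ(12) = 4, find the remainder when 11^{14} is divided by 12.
By Euler: 11^{4} ≡ 1 mod 12 since gcd(11, 12) = 1. 14 = 3×4 + 2. So 11^{14} ≡ 11^{2} ≡ 1 mod 12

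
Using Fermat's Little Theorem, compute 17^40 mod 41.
By Fermat's Little Theorem, 17^{40} ≡ 1 (mod 41) since 41 is prime and gcd(17, 41) = 1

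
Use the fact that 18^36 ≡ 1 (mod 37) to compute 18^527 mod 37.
By Fermat: 18^{36} ≡ 1 (mod 37). 527 ≡ 23 (mod 36). So 18^{527} ≡ 18^{23} ≡ 22 (mod 37)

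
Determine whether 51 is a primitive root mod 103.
ord_103(51) divides 102. For each prime q|102: 51^{51}≡102, 51^{34}≡56, 51^{6}≡66, none ≡ 1. So 51 has order 102 and is a primitive root mod 103.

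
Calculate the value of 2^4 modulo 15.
2^{4} = 16 ≡ 1 mod 15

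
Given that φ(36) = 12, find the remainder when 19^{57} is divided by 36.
By Euler: 19^{12} ≡ 1 mod 36 since gcd(19, 36) = 1. 57 = 4×12 + 9. So 19^{57} ≡ 19^{9} ≡ 19 mod 36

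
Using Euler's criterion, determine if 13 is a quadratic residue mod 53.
By Euler's criterion: 13^{26} ≡ 1 (mod 53). Since this equals 1, 13 is a QR.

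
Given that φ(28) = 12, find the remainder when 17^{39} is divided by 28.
By Euler: 17^{12} ≡ 1 (mod 28) since gcd(17, 28) = 1. 39 = 3×12 + 3. So 17^{39} ≡ 17^{3} ≡ 13 (mod 28)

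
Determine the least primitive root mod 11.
g = 2. Powers: [2, 4, 8, 5, 10, 9, 7, 3, 6, 1] generates all 10 non-zero residues.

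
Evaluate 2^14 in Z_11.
Using Fermat: 2^{10} ≡ 1 mod 11. 14 ≡ 4 mod 10. So 2^{14} ≡ 2^{4} ≡ 5 mod 11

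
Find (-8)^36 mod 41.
By repeated squaring mod 41: (-8)^{1}≡33, (-8)^{2}≡23, (-8)^{4}≡37, (-8)^{8}≡16, (-8)^{16}≡10, (-8)^{32}≡18. Then (-8)^{36} = (-8)^{32+4} ≡ 18 × 37 ≡ 10 mod 41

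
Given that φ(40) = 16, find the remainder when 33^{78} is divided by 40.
By Euler: 33^{16} ≡ 1 mod 40 since gcd(33, 40) = 1. 78 = 4×16 + 14. So 33^{78} ≡ 33^{14} ≡ 9 mod 40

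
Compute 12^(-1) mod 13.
Since 13 is prime, by Fermat 12^(-1) ≡ 12^{11} ≡ 12 mod 13. Verify: 12 × 12 = 144 ≡ 1 mod 13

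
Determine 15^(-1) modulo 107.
Since 107 is prime, by Fermat 15^(-1) ≡ 15^{105} ≡ 50 mod 107. Verify: 15 × 50 = 750 ≡ 1 mod 107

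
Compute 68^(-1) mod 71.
Since 71 is prime, by Fermat 68^(-1) ≡ 68^{69} ≡ 47 mod 71. Verify: 68 × 47 = 3196 ≡ 1 mod 71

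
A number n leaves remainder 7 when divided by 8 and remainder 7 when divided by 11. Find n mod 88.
M = 8 × 11 = 88. M₁ = 11, y₁ ≡ 3 mod 8. M₂ = 8, y₂ ≡ 7 mod 11. n = 7×11×3 + 7×8×7 ≡ 7 mod 88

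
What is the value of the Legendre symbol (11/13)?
(11/13) = 11^{6} mod 13 = -1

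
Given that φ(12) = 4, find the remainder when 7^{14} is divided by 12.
By Euler: 7^{4} ≡ 1 (mod 12) since gcd(7, 12) = 1. 14 = 3×4 + 2. So 7^{14} ≡ 7^{2} ≡ 1 (mod 12)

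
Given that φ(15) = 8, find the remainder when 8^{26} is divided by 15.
By Euler: 8^{8} ≡ 1 mod 15 since gcd(8, 15) = 1. 26 = 3×8 + 2. So 8^{26} ≡ 8^{2} ≡ 4 mod 15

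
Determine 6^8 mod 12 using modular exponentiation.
By repeated squaring mod 12: 6^{1}≡6, 6^{2}≡0, 6^{4}≡0, 6^{8}≡0. So 6^{8} ≡ 0 mod 12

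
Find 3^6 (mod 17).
By repeated squaring (mod 17): 3^{1}≡3, 3^{2}≡9, 3^{4}≡13. Then 3^{6} = 3^{4+2} ≡ 13 × 9 ≡ 15 (mod 17)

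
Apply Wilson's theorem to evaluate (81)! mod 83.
(82)! = (81)! × (82) ≡ -1 (mod 83). So (81)! ≡ -1 × (82)^(-1) ≡ (-1)×(-1) = 1 (mod 83)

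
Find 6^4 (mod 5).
6^{4} = 1296 ≡ 1 (mod 5)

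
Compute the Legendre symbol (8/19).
(8/19) = 8^{9} mod 19 = -1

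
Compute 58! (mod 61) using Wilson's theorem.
(60)! = (58)! × (59) × (60) ≡ -1 (mod 61). So (58)! ≡ -1 × [(60)(59)]^(-1) ≡ 30 (mod 61)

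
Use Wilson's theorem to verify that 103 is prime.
(102)! mod 103 = 102. Since this equals -1 mod 103, Wilson confirms 103 is prime.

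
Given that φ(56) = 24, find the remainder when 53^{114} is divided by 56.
By Euler: 53^{24} ≡ 1 mod 56 since gcd(53, 56) = 1. 114 = 4×24 + 18. So 53^{114} ≡ 53^{18} ≡ 1 mod 56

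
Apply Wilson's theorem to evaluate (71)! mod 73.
(72)! = (71)! × (72) ≡ -1 (mod 73). So (71)! ≡ -1 × (72)^(-1) ≡ (-1)×(-1) = 1 (mod 73)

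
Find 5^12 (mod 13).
Using Fermat: 5^{12} ≡ 1 (mod 13). 12 ≡ 0 (mod 12). So 5^{12} ≡ 5^{0} ≡ 1 (mod 13)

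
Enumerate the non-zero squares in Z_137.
QRs mod 137: {1, 2, 4, 7, 8, 9, 11, 14, 15, 16, 17, 18, 19, 22, 25, 28, 30, 32, 34, 36, 37, 38, 39, 44, 49, 50, 56, 59, 60, 61, 63, 64, 65, 68, 69, 72, 73, 74, 76, 77, 78, 81, 87, 88, 93, 98, 99, 100, 101, 103, 105, 107, 109, 112, 115, 118, 119, 120, 121, 122, 123, 126, 128, 129, 130, 133, 135, 136}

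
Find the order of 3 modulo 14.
Powers of 3 mod 14: 3^1≡3, 3^2≡9, 3^3≡13, 3^4≡11, 3^5≡5, 3^6≡1. So the order of 3 is 6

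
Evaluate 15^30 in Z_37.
By repeated squaring mod 37: 15^{1}≡15, 15^{2}≡3, 15^{4}≡9, 15^{8}≡7, 15^{16}≡12. Then 15^{30} = 15^{16+8+4+2} ≡ 12 × 7 × 9 × 3 ≡ 11 mod 37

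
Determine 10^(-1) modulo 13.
Since 13 is prime, by Fermat 10^(-1) ≡ 10^{11} ≡ 4 (mod 13). Verify: 10 × 4 = 40 ≡ 1 (mod 13)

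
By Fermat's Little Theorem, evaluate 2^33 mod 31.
By Fermat: 2^{30} ≡ 1 (mod 31). So 2^{33} = 2^{30} · 2^{3} ≡ 2^{3} ≡ 8 (mod 31)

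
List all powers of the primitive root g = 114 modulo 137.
114^1, 114^2, ..., 114^{136} mod 137: [114, 118, 26, 87, 54, 128, 70, 34, 40, 39, 62, 81, 55, 105, 51, 60, 127, 93, 53, 14, 89, 8, 90, 122, 71, 11, 21, 65, 12, 135, 46, 38, 85, 100, 29, 18, 134, 69, 57, 59, 13, 112, 27, 64, 35, 17, 20, 88, 31, 109, 96, 121, 94, 30, 132, 115, 95, 7, 113, 4, 45, 61, 104, 74, 79, 101, 6, 136, 23, 19, 111, 50, 83, 9, 67, 103, 97, 98, 75, 56, 82, 32, 86, 77, 10, 44, 84, 123, 48, 129, 47, 15, 66, 126, 116, 72, 125, 2, 91, 99, 52, 37, 108, 119, 3, 68, 80, 78, 124, 25, 110, 73, 102, 120, 117, 49, 106, 28, 41, 16, 43, 107, 5, 22, 42, 130, 24, 133, 92, 76, 33, 63, 58, 36, 131, 1]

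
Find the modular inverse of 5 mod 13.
Since 13 is prime, by Fermat 5^(-1) ≡ 5^{11} ≡ 8 mod 13. Verify: 5 × 8 = 40 ≡ 1 mod 13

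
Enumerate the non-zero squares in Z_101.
Quadratic residues modulo 101: {1, 4, 5, 6, 9, 13, 14, 16, 17, 19, 20, 21, 22, 23, 24, 25, 30, 31, 33, 36, 37, 43, 45, 47, 49, 52, 54, 56, 58, 64, 65, 68, 70, 71, 76, 77, 78, 79, 80, 81, 82, 84, 85, 87, 88, 92, 95, 96, 97, 100}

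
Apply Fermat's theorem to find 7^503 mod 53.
By Fermat: 7^{52} ≡ 1 mod 53. 503 ≡ 35 mod 52. So 7^{503} ≡ 7^{35} ≡ 43 mod 53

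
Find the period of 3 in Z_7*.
Powers of 3 mod 7: 3^1≡3, 3^2≡2, 3^3≡6, 3^4≡4, 3^5≡5, 3^6≡1. ord_7(3) = 6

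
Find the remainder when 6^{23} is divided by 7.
By Fermat: 6^{6} ≡ 1 mod 7. 23 = 3×6 + 5. So 6^{23} ≡ 6^{5} ≡ 6 mod 7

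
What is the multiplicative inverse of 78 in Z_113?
Since 113 is prime, by Fermat 78^(-1) ≡ 78^{111} ≡ 71 (mod 113). Verify: 78 × 71 = 5538 ≡ 1 (mod 113)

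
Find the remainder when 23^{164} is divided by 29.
By Fermat: 23^{28} ≡ 1 mod 29. 164 = 5×28 + 24. So 23^{164} ≡ 23^{24} ≡ 16 mod 29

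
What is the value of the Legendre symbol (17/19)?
(17/19) = 17^{9} mod 19 = 1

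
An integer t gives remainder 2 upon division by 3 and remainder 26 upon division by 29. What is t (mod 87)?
M = 3 × 29 = 87. M₁ = 29, y₁ ≡ 2 (mod 3). M₂ = 3, y₂ ≡ 10 (mod 29). t = 2×29×2 + 26×3×10 ≡ 26 (mod 87)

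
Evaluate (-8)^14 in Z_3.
Using Fermat: (-8)^{2} ≡ 1 (mod 3). 14 ≡ 0 (mod 2). So (-8)^{14} ≡ (-8)^{0} ≡ 1 (mod 3)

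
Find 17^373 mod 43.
Using Fermat: 17^{42} ≡ 1 mod 43. 373 ≡ 37 mod 42. So 17^{373} ≡ 17^{37} ≡ 14 mod 43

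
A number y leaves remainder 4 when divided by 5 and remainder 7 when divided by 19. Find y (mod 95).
M = 5 × 19 = 95. M₁ = 19, y₁ ≡ 4 (mod 5). M₂ = 5, y₂ ≡ 4 (mod 19). y = 4×19×4 + 7×5×4 ≡ 64 (mod 95)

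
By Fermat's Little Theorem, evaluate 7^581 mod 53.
By Fermat: 7^{52} ≡ 1 mod 53. 581 ≡ 9 mod 52. So 7^{581} ≡ 7^{9} ≡ 43 mod 53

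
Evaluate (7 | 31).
(7/31) = 7^{15} mod 31 = 1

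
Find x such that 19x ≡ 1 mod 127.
Since 127 is prime, by Fermat 19^(-1) ≡ 19^{125} ≡ 107 mod 127. Verify: 19 × 107 = 2033 ≡ 1 mod 127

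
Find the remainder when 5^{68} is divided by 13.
By Fermat: 5^{12} ≡ 1 mod 13. 68 = 5×12 + 8. So 5^{68} ≡ 5^{8} ≡ 1 mod 13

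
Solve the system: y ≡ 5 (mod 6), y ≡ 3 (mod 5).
M = 6 × 5 = 30. M₁ = 5, y₁ ≡ 5 (mod 6). M₂ = 6, y₂ ≡ 1 (mod 5). y = 5×5×5 + 3×6×1 ≡ 23 (mod 30)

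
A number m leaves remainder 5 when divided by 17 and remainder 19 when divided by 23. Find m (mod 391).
M = 17 × 23 = 391. M₁ = 23, y₁ ≡ 3 (mod 17). M₂ = 17, y₂ ≡ 19 (mod 23). m = 5×23×3 + 19×17×19 ≡ 226 (mod 391)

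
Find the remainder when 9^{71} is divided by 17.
By Fermat: 9^{16} ≡ 1 (mod 17). 71 = 4×16 + 7. So 9^{71} ≡ 9^{7} ≡ 2 (mod 17)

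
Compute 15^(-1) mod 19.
Since 19 is prime, by Fermat 15^(-1) ≡ 15^{17} ≡ 14 mod 19. Verify: 15 × 14 = 210 ≡ 1 mod 19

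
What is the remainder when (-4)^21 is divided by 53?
By repeated squaring mod 53: (-4)^{1}≡49, (-4)^{2}≡16, (-4)^{4}≡44, (-4)^{8}≡28, (-4)^{16}≡42. Then (-4)^{21} = (-4)^{16+4+1} ≡ 42 × 44 × 49 ≡ 28 mod 53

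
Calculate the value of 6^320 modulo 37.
Using Fermat: 6^{36} ≡ 1 (mod 37). 320 ≡ 32 (mod 36). So 6^{320} ≡ 6^{32} ≡ 1 (mod 37)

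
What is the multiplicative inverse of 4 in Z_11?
Since 11 is prime, by Fermat 4^(-1) ≡ 4^{9} ≡ 3 mod 11. Verify: 4 × 3 = 12 ≡ 1 mod 11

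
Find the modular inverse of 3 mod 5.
Since 5 is prime, by Fermat 3^(-1) ≡ 3^{3} ≡ 2 (mod 5). Verify: 3 × 2 = 6 ≡ 1 (mod 5)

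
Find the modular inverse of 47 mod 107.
Since 107 is prime, by Fermat 47^(-1) ≡ 47^{105} ≡ 41 (mod 107). Verify: 47 × 41 = 1927 ≡ 1 (mod 107)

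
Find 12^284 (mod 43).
Using Fermat: 12^{42} ≡ 1 (mod 43). 284 ≡ 32 (mod 42). So 12^{284} ≡ 12^{32} ≡ 17 (mod 43)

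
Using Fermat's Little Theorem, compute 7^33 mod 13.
By Fermat: 7^{12} ≡ 1 (mod 13). 33 = 2×12 + 9. So 7^{33} ≡ 7^{9} ≡ 8 (mod 13)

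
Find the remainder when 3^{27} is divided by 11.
By Fermat: 3^{10} ≡ 1 (mod 11). 27 = 2×10 + 7. So 3^{27} ≡ 3^{7} ≡ 9 (mod 11)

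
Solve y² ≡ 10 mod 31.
The square roots of 10 mod 31 are 14 and 17. Verify: 14² = 196 ≡ 10 mod 31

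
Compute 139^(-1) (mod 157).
Since 157 is prime, by Fermat 139^(-1) ≡ 139^{155} ≡ 61 (mod 157). Verify: 139 × 61 = 8479 ≡ 1 (mod 157)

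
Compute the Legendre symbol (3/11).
(3/11) = 3^{5} mod 11 = 1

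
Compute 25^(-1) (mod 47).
Since 47 is prime, by Fermat 25^(-1) ≡ 25^{45} ≡ 32 (mod 47). Verify: 25 × 32 = 800 ≡ 1 (mod 47)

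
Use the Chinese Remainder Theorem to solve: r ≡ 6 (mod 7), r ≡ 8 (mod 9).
M = 7 × 9 = 63. M₁ = 9, y₁ ≡ 4 (mod 7). M₂ = 7, y₂ ≡ 4 (mod 9). r = 6×9×4 + 8×7×4 ≡ 62 (mod 63)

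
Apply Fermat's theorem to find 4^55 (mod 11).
By Fermat: 4^{10} ≡ 1 (mod 11). 55 = 5×10 + 5. So 4^{55} ≡ 4^{5} ≡ 1 (mod 11)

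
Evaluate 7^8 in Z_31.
By repeated squaring (mod 31): 7^{1}≡7, 7^{2}≡18, 7^{4}≡14, 7^{8}≡10. So 7^{8} ≡ 10 (mod 31)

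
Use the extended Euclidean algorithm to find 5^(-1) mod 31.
Extended GCD: 5(-6) + 31(1) = 1. So 5^(-1) ≡ -6 ≡ 25 mod 31. Verify: 5 × 25 = 125 ≡ 1 mod 31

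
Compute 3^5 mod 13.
By repeated squaring (mod 13): 3^{1}≡3, 3^{2}≡9, 3^{4}≡3. Then 3^{5} = 3^{4+1} ≡ 3 × 3 ≡ 9 (mod 13)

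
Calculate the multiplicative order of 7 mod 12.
Powers of 7 mod 12: 7^1≡7, 7^2≡1. Order = 2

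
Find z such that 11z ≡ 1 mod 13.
Since 13 is prime, by Fermat 11^(-1) ≡ 11^{11} ≡ 6 mod 13. Verify: 11 × 6 = 66 ≡ 1 mod 13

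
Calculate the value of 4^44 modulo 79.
By repeated squaring (mod 79): 4^{1}≡4, 4^{2}≡16, 4^{4}≡19, 4^{8}≡45, 4^{16}≡50, 4^{32}≡51. Then 4^{44} = 4^{32+8+4} ≡ 51 × 45 × 19 ≡ 76 (mod 79)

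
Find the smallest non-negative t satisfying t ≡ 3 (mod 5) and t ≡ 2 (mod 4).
M = 5 × 4 = 20. M₁ = 4, y₁ ≡ 4 (mod 5). M₂ = 5, y₂ ≡ 1 (mod 4). t = 3×4×4 + 2×5×1 ≡ 18 (mod 20)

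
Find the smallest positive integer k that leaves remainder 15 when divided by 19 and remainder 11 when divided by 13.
M = 19 × 13 = 247. M₁ = 13, y₁ ≡ 3 mod 19. M₂ = 19, y₂ ≡ 11 mod 13. k = 15×13×3 + 11×19×11 ≡ 167 mod 247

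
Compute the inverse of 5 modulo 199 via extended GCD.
Extended GCD: 5(40) + 199(-1) = 1. So 5^(-1) ≡ 40 mod 199. Verify: 5 × 40 = 200 ≡ 1 mod 199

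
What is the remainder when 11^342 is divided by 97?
Using Fermat: 11^{96} ≡ 1 mod 97. 342 ≡ 54 mod 96. So 11^{342} ≡ 11^{54} ≡ 50 mod 97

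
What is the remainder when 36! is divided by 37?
By Wilson's theorem, (36)! ≡ -1 ≡ 36 (mod 37)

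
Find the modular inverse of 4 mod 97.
Since 97 is prime, by Fermat 4^(-1) ≡ 4^{95} ≡ 73 (mod 97). Verify: 4 × 73 = 292 ≡ 1 (mod 97)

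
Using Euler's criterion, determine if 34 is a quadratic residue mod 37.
By Euler's criterion: 34^{18} ≡ 1 mod 37. Since this equals 1, 34 is a QR.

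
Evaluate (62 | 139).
(62/139) = 62^{69} mod 139 = -1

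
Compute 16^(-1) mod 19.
Since 19 is prime, by Fermat 16^(-1) ≡ 16^{17} ≡ 6 mod 19. Verify: 16 × 6 = 96 ≡ 1 mod 19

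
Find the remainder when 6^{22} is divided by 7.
By Fermat: 6^{6} ≡ 1 (mod 7). 22 = 3×6 + 4. So 6^{22} ≡ 6^{4} ≡ 1 (mod 7)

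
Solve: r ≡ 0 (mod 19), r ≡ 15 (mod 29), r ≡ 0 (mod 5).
M = 19 × 29 × 5 = 2755. M₁ = 145, y₁ ≡ 8 (mod 19). M₂ = 95, y₂ ≡ 11 (mod 29). M₃ = 551, y₃ ≡ 1 (mod 5). r = 0×145×8 + 15×95×11 + 0×551×1 ≡ 1900 (mod 2755)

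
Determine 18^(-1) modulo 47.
Since 47 is prime, by Fermat 18^(-1) ≡ 18^{45} ≡ 34 mod 47. Verify: 18 × 34 = 612 ≡ 1 mod 47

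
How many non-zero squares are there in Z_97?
The squaring map on Z_97* is 2-to-1, so there are (96)/2 = 48 QRs.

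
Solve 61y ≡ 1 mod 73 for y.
Since 73 is prime, by Fermat 61^(-1) ≡ 61^{71} ≡ 6 mod 73. Verify: 61 × 6 = 366 ≡ 1 mod 73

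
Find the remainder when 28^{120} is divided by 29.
By Fermat: 28^{28} ≡ 1 (mod 29). 120 = 4×28 + 8. So 28^{120} ≡ 28^{8} ≡ 1 (mod 29)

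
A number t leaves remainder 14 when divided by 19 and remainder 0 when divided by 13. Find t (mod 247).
M = 19 × 13 = 247. M₁ = 13, y₁ ≡ 3 (mod 19). M₂ = 19, y₂ ≡ 11 (mod 13). t = 14×13×3 + 0×19×11 ≡ 52 (mod 247)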